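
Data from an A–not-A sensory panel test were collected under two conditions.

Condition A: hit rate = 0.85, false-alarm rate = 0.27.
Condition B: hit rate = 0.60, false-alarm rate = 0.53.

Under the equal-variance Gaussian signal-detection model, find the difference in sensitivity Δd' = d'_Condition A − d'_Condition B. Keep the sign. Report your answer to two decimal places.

Δd' = 1.47

Condition A: z(0.85) = 1.036, z(0.27) = -0.613, d' = 1.649
Condition B: z(0.60) = 0.253, z(0.53) = 0.075, d' = 0.178
Δd' = d'_Condition A − d'_Condition B = 1.649 − 0.178 = 1.471
Condition A has the higher sensitivity.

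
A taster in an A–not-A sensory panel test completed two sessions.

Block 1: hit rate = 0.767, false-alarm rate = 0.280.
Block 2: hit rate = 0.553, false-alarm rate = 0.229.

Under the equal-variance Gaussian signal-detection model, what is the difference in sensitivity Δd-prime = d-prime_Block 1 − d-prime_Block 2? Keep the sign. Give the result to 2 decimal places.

Δd-prime = 0.44

Block 1: z(0.767) = 0.729, z(0.280) = -0.583, d' = 1.312
Block 2: z(0.553) = 0.133, z(0.229) = -0.742, d' = 0.875
Δd' = d'_Block 1 − d'_Block 2 = 1.312 − 0.875 = 0.437
Block 1 has the higher sensitivity.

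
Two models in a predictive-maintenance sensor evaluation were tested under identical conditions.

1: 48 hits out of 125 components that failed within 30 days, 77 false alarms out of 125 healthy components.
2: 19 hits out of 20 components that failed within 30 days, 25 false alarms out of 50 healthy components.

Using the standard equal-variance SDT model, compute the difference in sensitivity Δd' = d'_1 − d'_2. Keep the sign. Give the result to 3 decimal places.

Δd' = -2.235

1: z(0.3840) = -0.2950, z(0.6160) = 0.2950, d' = -0.5900
2: z(0.9500) = 1.6449, z(0.5000) = 0.0000, d' = 1.6449
Δd' = d'_1 − d'_2 = -0.5900 − 1.6449 = -2.2349
2 has the higher sensitivity.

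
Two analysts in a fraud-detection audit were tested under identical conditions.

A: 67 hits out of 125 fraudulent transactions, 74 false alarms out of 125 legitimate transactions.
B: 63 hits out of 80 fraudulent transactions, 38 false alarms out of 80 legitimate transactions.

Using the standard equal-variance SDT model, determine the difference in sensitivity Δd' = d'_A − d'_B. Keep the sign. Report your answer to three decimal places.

A: z(0.5360) = 0.0904, z(0.5920) = 0.2327, d' = -0.1423
B: z(0.7875) = 0.7978, z(0.4750) = -0.0627, d' = 0.8605
Δd' = d'_A − d'_B = -0.1423 − 0.8605 = -1.0028
B has the higher sensitivity.

Δd' = -1.003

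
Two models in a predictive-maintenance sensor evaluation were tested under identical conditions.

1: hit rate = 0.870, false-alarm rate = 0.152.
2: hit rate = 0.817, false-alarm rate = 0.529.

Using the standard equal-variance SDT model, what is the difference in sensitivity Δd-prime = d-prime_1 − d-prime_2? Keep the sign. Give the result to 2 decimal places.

1: z(0.870) = 1.126, z(0.152) = -1.028, d' = 2.154
2: z(0.817) = 0.904, z(0.529) = 0.073, d' = 0.831
Δd' = d'_1 − d'_2 = 2.154 − 0.831 = 1.323
1 has the higher sensitivity.

Δd-prime = 1.32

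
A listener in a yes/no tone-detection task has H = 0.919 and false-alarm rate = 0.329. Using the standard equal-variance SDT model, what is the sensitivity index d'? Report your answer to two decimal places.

Φ⁻¹(H) = 1.398
Φ⁻¹(FA) = -0.443
d' = z(H) − z(FA) = 1.398 − (-0.443) = 1.841

d' = 1.84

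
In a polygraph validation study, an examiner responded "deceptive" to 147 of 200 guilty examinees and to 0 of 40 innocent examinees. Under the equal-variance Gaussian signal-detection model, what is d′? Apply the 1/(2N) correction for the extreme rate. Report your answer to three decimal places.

d′ = 2.869

The false-alarm rate is 0/40 = 0, so apply the 1/(2N) correction: FA → 1/(2·40) = 0.01250.
z(H) = z(0.73500) = 0.6280
z(FA) = z(0.01250) = -2.2414
d' = 0.6280 − (-2.2414) = 2.8694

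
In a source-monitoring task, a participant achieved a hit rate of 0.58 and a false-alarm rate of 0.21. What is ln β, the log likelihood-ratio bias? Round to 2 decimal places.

ln β = 0.30

z(H) = 0.202
z(FA) = -0.806
ln β = −½·[z(H)² − z(FA)²] = −0.5 × (0.041 − 0.650) = 0.3045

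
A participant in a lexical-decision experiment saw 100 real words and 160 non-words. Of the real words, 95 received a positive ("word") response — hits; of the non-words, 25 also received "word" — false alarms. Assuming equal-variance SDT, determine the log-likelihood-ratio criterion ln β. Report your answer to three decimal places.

H = 95/100 = 0.9500
FA = 25/160 = 0.1562
z(H) = z(0.9500) = 1.6449
z(FA) = z(0.1562) = -1.0102
ln β = −½·[z(H)² − z(FA)²] = −0.5 × (2.7057 − 1.0205) = -0.8426

ln β = -0.843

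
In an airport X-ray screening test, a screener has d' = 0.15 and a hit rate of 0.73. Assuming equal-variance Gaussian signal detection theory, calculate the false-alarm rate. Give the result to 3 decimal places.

z(hit rate) = z(0.73) = 0.6128
z(FA) = z(H) − d' = 0.6128 − 0.15 = 0.4628
false-alarm rate = Φ(0.4628) = 0.6782

false-alarm rate = 0.678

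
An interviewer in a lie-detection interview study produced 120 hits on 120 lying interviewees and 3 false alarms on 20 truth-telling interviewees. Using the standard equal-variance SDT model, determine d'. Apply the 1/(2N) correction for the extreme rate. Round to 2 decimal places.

d' = 3.67

The hit rate is 120/120 = 1, so apply the 1/(2N) correction: H → 1 − 1/(2·120) = 0.99583.
z(H) = z(0.99583) = 2.638
z(FA) = z(0.15000) = -1.036
d' = 2.638 − (-1.036) = 3.674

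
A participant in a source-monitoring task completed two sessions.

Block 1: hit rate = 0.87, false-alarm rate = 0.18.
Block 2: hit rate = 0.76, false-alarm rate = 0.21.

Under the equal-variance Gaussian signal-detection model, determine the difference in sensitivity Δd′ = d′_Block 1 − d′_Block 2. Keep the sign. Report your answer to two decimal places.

Block 1: z(0.87) = 1.126, z(0.18) = -0.915, d' = 2.041
Block 2: z(0.76) = 0.706, z(0.21) = -0.806, d' = 1.512
Δd' = d'_Block 1 − d'_Block 2 = 2.041 − 1.512 = 0.529
Block 1 has the higher sensitivity.

Δd′ = 0.53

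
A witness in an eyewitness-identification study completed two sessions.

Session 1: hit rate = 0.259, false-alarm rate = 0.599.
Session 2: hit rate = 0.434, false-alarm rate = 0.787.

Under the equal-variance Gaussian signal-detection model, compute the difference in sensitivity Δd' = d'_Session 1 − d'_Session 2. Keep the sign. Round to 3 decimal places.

Session 1: z(0.259) = -0.6464, z(0.599) = 0.2508, d' = -0.8972
Session 2: z(0.434) = -0.1662, z(0.787) = 0.7961, d' = -0.9623
Δd' = d'_Session 1 − d'_Session 2 = -0.8972 − (-0.9623) = 0.0651
Session 1 has the higher sensitivity.

Δd' = 0.065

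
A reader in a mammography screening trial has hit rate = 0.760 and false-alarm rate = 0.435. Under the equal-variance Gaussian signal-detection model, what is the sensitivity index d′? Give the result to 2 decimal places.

z(H) = z(0.760) = 0.7063
z(FA) = z(0.435) = -0.1637
d' = z(H) − z(FA) = 0.7063 − (-0.1637) = 0.8700

d′ = 0.87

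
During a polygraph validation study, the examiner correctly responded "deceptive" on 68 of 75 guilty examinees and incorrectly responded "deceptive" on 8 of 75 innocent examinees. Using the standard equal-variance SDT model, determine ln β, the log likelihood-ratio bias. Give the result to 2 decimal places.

H = 68/75 = 0.9067
FA = 8/75 = 0.1067
z(H) = z(0.9067) = 1.321
z(FA) = z(0.1067) = -1.244
ln β = −½·[z(H)² − z(FA)²] = −0.5 × (1.745 − 1.548) = -0.0985

ln β = -0.10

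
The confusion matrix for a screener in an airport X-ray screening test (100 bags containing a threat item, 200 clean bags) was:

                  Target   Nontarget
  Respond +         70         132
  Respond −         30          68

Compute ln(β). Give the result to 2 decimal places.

H = 70/100 = 0.7000
FA = 132/200 = 0.6600
z(0.7000) = 0.524, z(0.6600) = 0.412
ln β = −½·[z(H)² − z(FA)²] = −0.5 × (0.275 − 0.170) = -0.0525

ln β = -0.05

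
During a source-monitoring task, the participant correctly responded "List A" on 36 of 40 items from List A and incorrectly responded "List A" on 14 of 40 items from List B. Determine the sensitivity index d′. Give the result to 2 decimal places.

H = 36/40 = 0.9000
FA = 14/40 = 0.3500
z(0.9000) = 1.2816, z(0.3500) = -0.3853
d' = z(H) − z(FA) = 1.2816 − (-0.3853) = 1.6669

d′ = 1.67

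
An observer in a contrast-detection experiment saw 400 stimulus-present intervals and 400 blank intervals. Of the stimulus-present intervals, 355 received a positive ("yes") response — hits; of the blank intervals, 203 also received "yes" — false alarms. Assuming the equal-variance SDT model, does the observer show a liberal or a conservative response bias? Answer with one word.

z(H) = 1.213, z(FA) = 0.019
c = −½·(z(H) + z(FA)) = -0.616
c < 0 → liberal criterion (biased toward responding “yes”).

liberal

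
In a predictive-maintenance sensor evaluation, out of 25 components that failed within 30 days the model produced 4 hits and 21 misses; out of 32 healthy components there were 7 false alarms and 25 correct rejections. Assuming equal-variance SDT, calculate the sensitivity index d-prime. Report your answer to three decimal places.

H = 4/25 = 0.1600
FA = 7/32 = 0.2188
Φ⁻¹(H) = -0.9945
Φ⁻¹(FA) = -0.7763
d' = z(H) − z(FA) = -0.9945 − (-0.7763) = -0.2182

d-prime = -0.218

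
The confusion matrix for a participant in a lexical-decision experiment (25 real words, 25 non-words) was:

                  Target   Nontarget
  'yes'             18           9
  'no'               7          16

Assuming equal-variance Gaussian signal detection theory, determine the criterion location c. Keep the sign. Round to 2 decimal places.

c = -0.11

H = 18/25 = 0.7200
FA = 9/25 = 0.3600
z(H) = z(0.7200) = 0.5828
z(FA) = z(0.3600) = -0.3585
c = −½·[z(H) + z(FA)] = −0.5 × (0.5828 + (-0.3585)) = -0.11215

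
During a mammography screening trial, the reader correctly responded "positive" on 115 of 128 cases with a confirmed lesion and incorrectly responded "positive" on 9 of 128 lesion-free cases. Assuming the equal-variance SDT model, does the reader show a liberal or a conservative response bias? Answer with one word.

z(H) = 1.273, z(FA) = -1.473
c = −½·(z(H) + z(FA)) = 0.100
c > 0 → conservative criterion (biased toward responding “no”).

conservative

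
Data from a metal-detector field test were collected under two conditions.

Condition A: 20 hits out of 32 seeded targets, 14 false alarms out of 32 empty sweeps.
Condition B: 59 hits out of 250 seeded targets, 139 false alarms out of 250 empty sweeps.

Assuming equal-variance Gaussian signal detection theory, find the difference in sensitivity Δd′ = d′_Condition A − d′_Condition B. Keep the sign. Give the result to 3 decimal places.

Δd′ = 1.336

Condition A: z(0.6250) = 0.3186, z(0.4375) = -0.1573, d' = 0.4759
Condition B: z(0.2360) = -0.7192, z(0.5560) = 0.1408, d' = -0.8600
Δd' = d'_Condition A − d'_Condition B = 0.4759 − (-0.8600) = 1.3359
Condition A has the higher sensitivity.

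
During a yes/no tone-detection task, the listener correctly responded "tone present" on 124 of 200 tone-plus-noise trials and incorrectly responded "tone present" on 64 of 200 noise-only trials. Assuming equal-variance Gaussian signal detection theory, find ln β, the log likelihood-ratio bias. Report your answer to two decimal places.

ln β = 0.06

H = 124/200 = 0.6200
FA = 64/200 = 0.3200
Φ⁻¹(0.6200) = 0.305, Φ⁻¹(0.3200) = -0.468
ln β = −½·[z(H)² − z(FA)²] = −0.5 × (0.093 − 0.219) = 0.063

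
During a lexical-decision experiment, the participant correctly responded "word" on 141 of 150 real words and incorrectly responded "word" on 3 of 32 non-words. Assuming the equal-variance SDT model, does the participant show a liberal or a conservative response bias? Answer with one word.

liberal

z(H) = 1.555, z(FA) = -1.318
c = −½·(z(H) + z(FA)) = -0.1185
c < 0 → liberal criterion (biased toward responding “yes”).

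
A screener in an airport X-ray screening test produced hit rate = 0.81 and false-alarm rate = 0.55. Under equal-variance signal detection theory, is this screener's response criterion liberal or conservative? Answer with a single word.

z(H) = 0.878, z(FA) = 0.126
c = −½·(z(H) + z(FA)) = -0.502
c < 0 → liberal criterion (biased toward responding “yes”).

liberal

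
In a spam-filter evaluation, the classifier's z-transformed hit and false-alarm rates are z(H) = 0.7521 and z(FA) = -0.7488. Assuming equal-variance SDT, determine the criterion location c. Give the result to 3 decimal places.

c = -0.002

c = −½·[z(H) + z(FA)] = −½·(0.7521 + (-0.7488)) = -0.00165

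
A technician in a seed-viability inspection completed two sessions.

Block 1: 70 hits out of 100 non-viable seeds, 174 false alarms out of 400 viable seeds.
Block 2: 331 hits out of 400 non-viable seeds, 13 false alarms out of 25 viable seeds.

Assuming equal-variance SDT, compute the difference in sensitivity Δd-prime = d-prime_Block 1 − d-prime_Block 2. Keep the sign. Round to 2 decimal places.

Δd-prime = -0.21

Block 1: z(0.7000) = 0.524, z(0.4350) = -0.164, d' = 0.688
Block 2: z(0.8275) = 0.944, z(0.5200) = 0.050, d' = 0.894
Δd' = d'_Block 1 − d'_Block 2 = 0.688 − 0.894 = -0.206
Block 2 has the higher sensitivity.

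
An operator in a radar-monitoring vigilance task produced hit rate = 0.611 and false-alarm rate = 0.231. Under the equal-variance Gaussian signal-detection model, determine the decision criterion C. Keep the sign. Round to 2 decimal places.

C = 0.23

Φ⁻¹(0.611) = 0.2819, Φ⁻¹(0.231) = -0.7356
c = −½·[z(H) + z(FA)] = −0.5 × (0.2819 + (-0.7356)) = 0.22685
c > 0: the operator has a conservative response bias.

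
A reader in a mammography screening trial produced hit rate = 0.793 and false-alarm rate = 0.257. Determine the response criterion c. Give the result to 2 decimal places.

z(H) = z(0.793) = 0.8169
z(FA) = z(0.257) = -0.6526
c = −½·[z(H) + z(FA)] = −0.5 × (0.8169 + (-0.6526)) = -0.08215

c = -0.08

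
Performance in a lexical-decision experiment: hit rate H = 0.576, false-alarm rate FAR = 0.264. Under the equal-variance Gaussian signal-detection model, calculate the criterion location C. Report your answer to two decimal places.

C = 0.22

Φ⁻¹(0.576) = 0.192, Φ⁻¹(0.264) = -0.631
c = −½·[z(H) + z(FA)] = −0.5 × (0.192 + (-0.631)) = 0.2195
c > 0: the participant has a conservative response bias.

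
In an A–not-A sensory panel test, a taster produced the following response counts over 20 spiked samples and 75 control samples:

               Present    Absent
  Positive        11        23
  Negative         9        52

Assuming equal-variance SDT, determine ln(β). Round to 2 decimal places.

ln β = 0.12

H = 11/20 = 0.5500
FA = 23/75 = 0.3067
z(H) = z(0.5500) = 0.126
z(FA) = z(0.3067) = -0.505
ln β = −½·[z(H)² − z(FA)²] = −0.5 × (0.016 − 0.255) = 0.1195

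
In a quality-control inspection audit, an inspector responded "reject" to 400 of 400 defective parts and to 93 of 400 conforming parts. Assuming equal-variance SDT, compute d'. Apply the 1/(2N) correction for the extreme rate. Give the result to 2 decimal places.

The hit rate is 400/400 = 1, so apply the 1/(2N) correction: H → 1 − 1/(2·400) = 0.99875.
z(H) = z(0.99875) = 3.023
z(FA) = z(0.23250) = -0.731
d' = 3.023 − (-0.731) = 3.754

d' = 3.75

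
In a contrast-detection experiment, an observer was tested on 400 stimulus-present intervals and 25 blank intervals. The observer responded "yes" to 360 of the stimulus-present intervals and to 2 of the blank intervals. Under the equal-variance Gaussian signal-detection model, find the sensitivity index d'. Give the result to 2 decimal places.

d' = 2.69

H = 360/400 = 0.9000
FA = 2/25 = 0.0800
z(H) = z(0.9000) = 1.282
z(FA) = z(0.0800) = -1.405
d' = z(H) − z(FA) = 1.282 − (-1.405) = 2.687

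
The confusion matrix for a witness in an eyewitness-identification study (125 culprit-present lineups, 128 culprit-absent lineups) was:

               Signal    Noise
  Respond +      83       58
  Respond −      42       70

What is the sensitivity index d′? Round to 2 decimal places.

d′ = 0.54

H = 83/125 = 0.6640
FA = 58/128 = 0.4531
z(0.6640) = 0.4234, z(0.4531) = -0.1178
d' = z(H) − z(FA) = 0.4234 − (-0.1178) = 0.5412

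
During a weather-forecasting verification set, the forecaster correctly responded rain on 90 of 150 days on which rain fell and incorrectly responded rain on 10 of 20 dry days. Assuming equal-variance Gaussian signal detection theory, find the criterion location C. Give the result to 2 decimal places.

C = -0.13

H = 90/150 = 0.6000
FA = 10/20 = 0.5000
z(H) = z(0.6000) = 0.253
z(FA) = z(0.5000) = 0.000
c = −½·[z(H) + z(FA)] = −0.5 × (0.253 + 0.000) = -0.1265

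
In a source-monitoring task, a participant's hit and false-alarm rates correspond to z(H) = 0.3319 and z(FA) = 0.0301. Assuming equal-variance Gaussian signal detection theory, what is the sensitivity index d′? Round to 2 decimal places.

d' = z(H) − z(FA) = 0.3319 − 0.0301 = 0.3018

d′ = 0.30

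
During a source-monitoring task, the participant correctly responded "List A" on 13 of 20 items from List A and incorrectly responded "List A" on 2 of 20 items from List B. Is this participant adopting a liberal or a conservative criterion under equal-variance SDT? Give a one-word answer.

conservative

z(H) = 0.385, z(FA) = -1.282
c = −½·(z(H) + z(FA)) = 0.4485
c > 0 → conservative criterion (biased toward responding “no”).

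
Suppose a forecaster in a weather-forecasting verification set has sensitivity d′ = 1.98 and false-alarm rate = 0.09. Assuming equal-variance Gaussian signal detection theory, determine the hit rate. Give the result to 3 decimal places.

z(false-alarm rate) = z(0.09) = -1.3408
z(H) = z(FA) + d' = -1.3408 + 1.98 = 0.6392
hit rate = Φ(0.6392) = 0.7387

hit rate = 0.739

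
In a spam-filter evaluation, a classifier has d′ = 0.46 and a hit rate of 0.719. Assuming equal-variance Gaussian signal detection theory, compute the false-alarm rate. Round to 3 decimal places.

z(hit rate) = z(0.719) = 0.5799
z(FA) = z(H) − d' = 0.5799 − 0.46 = 0.1199
false-alarm rate = Φ(0.1199) = 0.5477

false-alarm rate = 0.548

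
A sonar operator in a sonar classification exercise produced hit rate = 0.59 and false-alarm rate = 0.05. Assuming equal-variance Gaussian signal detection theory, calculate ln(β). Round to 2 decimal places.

ln β = 1.33

z(H) = z(0.59) = 0.228
z(FA) = z(0.05) = -1.645
ln β = −½·[z(H)² − z(FA)²] = −0.5 × (0.052 − 2.706) = 1.327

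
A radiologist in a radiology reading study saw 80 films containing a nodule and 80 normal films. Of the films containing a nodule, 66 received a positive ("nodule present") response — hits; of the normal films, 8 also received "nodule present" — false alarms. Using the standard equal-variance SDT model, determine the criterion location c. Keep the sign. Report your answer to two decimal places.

c = 0.17

H = 66/80 = 0.8250
FA = 8/80 = 0.1000
z(H) = 0.9346
z(FA) = -1.2816
c = −½·[z(H) + z(FA)] = −0.5 × (0.9346 + (-1.2816)) = 0.1735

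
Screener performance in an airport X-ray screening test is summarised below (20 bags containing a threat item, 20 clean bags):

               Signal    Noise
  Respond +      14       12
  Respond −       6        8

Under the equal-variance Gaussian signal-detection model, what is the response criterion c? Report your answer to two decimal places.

c = -0.39

H = 14/20 = 0.7000
FA = 12/20 = 0.6000
z(H) = z(0.7000) = 0.5244
z(FA) = z(0.6000) = 0.2533
c = −½·[z(H) + z(FA)] = −0.5 × (0.5244 + 0.2533) = -0.38885
c < 0: the screener has a liberal response bias.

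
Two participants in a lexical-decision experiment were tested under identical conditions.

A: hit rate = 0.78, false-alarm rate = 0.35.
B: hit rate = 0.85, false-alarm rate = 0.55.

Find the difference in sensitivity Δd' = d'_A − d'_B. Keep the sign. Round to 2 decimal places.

Δd' = 0.25

A: z(0.78) = 0.772, z(0.35) = -0.385, d' = 1.157
B: z(0.85) = 1.036, z(0.55) = 0.126, d' = 0.910
Δd' = d'_A − d'_B = 1.157 − 0.910 = 0.247
A has the higher sensitivity.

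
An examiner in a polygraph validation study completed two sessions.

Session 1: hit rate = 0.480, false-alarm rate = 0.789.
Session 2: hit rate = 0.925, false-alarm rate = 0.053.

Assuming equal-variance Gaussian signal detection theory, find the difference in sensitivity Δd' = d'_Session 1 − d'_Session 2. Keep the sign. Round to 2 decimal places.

Session 1: z(0.480) = -0.050, z(0.789) = 0.803, d' = -0.853
Session 2: z(0.925) = 1.440, z(0.053) = -1.616, d' = 3.056
Δd' = d'_Session 1 − d'_Session 2 = -0.853 − 3.056 = -3.909
Session 2 has the higher sensitivity.

Δd' = -3.91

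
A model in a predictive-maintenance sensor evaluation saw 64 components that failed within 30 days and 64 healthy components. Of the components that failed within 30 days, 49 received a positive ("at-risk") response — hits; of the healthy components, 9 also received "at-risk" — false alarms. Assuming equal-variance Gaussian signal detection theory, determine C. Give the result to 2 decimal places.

C = 0.18

H = 49/64 = 0.7656
FA = 9/64 = 0.1406
z(H) = z(0.7656) = 0.7244
z(FA) = z(0.1406) = -1.0776
c = −½·[z(H) + z(FA)] = −0.5 × (0.7244 + (-1.0776)) = 0.1766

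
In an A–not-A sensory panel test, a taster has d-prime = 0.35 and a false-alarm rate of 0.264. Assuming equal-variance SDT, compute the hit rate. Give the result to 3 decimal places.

hit rate = 0.389

z(false-alarm rate) = z(0.264) = -0.6311
z(H) = z(FA) + d' = -0.6311 + 0.35 = -0.2811
hit rate = Φ(-0.2811) = 0.3893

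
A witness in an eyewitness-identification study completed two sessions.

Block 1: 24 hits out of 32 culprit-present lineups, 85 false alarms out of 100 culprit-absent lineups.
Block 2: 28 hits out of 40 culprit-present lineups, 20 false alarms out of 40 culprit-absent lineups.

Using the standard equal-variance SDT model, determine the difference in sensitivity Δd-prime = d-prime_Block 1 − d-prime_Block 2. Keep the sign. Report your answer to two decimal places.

Δd-prime = -0.89

Block 1: z(0.7500) = 0.674, z(0.8500) = 1.036, d' = -0.362
Block 2: z(0.7000) = 0.524, z(0.5000) = 0.000, d' = 0.524
Δd' = d'_Block 1 − d'_Block 2 = -0.362 − 0.524 = -0.886
Block 2 has the higher sensitivity.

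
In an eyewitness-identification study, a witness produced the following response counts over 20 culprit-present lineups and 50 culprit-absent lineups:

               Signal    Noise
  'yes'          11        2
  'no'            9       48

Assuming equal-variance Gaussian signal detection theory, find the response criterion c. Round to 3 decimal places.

c = 0.813

H = 11/20 = 0.5500
FA = 2/50 = 0.0400
z(H) = z(0.5500) = 0.1257
z(FA) = z(0.0400) = -1.7507
c = −½·[z(H) + z(FA)] = −0.5 × (0.1257 + (-1.7507)) = 0.8125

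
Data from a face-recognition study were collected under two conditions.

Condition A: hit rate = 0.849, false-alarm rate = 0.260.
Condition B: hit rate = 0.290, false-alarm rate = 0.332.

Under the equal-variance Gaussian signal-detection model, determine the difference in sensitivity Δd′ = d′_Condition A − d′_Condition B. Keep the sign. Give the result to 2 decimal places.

Condition A: z(0.849) = 1.032, z(0.260) = -0.643, d' = 1.675
Condition B: z(0.290) = -0.553, z(0.332) = -0.434, d' = -0.119
Δd' = d'_Condition A − d'_Condition B = 1.675 − (-0.119) = 1.794
Condition A has the higher sensitivity.

Δd′ = 1.79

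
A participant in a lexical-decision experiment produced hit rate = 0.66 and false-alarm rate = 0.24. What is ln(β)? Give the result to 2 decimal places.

z(H) = z(0.66) = 0.412
z(FA) = z(0.24) = -0.706
ln β = −½·[z(H)² − z(FA)²] = −0.5 × (0.170 − 0.498) = 0.164

ln β = 0.16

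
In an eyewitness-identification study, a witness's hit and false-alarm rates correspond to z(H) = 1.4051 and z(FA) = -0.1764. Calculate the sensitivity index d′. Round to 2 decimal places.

d' = z(H) − z(FA) = 1.4051 − (-0.1764) = 1.5815

d′ = 1.58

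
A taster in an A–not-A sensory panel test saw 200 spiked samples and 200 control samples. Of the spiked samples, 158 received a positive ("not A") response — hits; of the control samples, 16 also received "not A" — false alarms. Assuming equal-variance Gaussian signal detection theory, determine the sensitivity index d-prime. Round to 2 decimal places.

H = 158/200 = 0.7900
FA = 16/200 = 0.0800
z(H) = 0.806
z(FA) = -1.405
d' = z(H) − z(FA) = 0.806 − (-1.405) = 2.211

d-prime = 2.21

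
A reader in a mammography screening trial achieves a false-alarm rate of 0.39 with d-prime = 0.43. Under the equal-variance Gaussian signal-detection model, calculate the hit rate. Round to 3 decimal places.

z(false-alarm rate) = z(0.39) = -0.2793
z(H) = z(FA) + d' = -0.2793 + 0.43 = 0.1507
hit rate = Φ(0.1507) = 0.5599

hit rate = 0.560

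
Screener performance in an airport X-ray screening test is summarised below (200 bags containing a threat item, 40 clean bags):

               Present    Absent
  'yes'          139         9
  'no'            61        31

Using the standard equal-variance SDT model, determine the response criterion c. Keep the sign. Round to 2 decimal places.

H = 139/200 = 0.6950
FA = 9/40 = 0.2250
z(0.6950) = 0.5101, z(0.2250) = -0.7554
c = −½·[z(H) + z(FA)] = −0.5 × (0.5101 + (-0.7554)) = 0.12265
c > 0: the screener has a conservative response bias.

c = 0.12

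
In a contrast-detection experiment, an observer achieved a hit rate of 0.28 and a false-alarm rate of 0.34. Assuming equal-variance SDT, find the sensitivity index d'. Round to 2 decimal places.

z(H) = z(0.28) = -0.5828
z(FA) = z(0.34) = -0.4125
d' = z(H) − z(FA) = -0.5828 − (-0.4125) = -0.1703

d' = -0.17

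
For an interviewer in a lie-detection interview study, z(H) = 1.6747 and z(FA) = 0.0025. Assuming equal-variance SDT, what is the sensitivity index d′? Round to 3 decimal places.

d' = z(H) − z(FA) = 1.6747 − 0.0025 = 1.6722

d′ = 1.672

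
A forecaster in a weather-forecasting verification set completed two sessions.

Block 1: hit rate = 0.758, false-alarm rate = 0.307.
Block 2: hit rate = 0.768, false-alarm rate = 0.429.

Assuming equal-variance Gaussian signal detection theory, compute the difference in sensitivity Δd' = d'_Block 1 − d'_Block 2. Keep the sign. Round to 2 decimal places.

Block 1: z(0.758) = 0.700, z(0.307) = -0.504, d' = 1.204
Block 2: z(0.768) = 0.732, z(0.429) = -0.179, d' = 0.911
Δd' = d'_Block 1 − d'_Block 2 = 1.204 − 0.911 = 0.293
Block 1 has the higher sensitivity.

Δd' = 0.29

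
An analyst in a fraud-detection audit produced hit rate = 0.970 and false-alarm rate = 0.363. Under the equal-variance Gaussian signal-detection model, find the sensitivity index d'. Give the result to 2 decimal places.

z(0.970) = 1.8808, z(0.363) = -0.3505
d' = z(H) − z(FA) = 1.8808 − (-0.3505) = 2.2313

d' = 2.23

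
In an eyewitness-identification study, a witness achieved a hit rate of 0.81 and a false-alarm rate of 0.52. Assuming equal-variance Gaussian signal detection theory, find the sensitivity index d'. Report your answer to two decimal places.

Φ⁻¹(H) = 0.878
Φ⁻¹(FA) = 0.050
d' = z(H) − z(FA) = 0.878 − 0.050 = 0.828

d' = 0.83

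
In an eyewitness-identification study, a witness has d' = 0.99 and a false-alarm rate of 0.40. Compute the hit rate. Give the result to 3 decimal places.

z(false-alarm rate) = z(0.40) = -0.2533
z(H) = z(FA) + d' = -0.2533 + 0.99 = 0.7367
hit rate = Φ(0.7367) = 0.7693

hit rate = 0.769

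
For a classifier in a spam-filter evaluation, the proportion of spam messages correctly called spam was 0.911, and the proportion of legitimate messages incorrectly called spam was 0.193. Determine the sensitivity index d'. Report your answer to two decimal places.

d' = 2.21

z(0.911) = 1.347, z(0.193) = -0.867
d' = z(H) − z(FA) = 1.347 − (-0.867) = 2.214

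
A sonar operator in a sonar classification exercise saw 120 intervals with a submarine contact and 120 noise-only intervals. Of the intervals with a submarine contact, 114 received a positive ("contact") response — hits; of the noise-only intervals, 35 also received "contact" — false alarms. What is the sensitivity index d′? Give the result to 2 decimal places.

d′ = 2.19

H = 114/120 = 0.9500
FA = 35/120 = 0.2917
Φ⁻¹(H) = Φ⁻¹(0.9500) = 1.6449
Φ⁻¹(FA) = Φ⁻¹(0.2917) = -0.5484
d' = z(H) − z(FA) = 1.6449 − (-0.5484) = 2.1933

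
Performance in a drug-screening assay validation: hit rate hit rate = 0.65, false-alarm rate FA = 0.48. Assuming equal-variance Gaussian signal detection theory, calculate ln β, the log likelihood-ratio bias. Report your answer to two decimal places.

ln β = -0.07

z(0.65) = 0.385, z(0.48) = -0.050
ln β = −½·[z(H)² − z(FA)²] = −0.5 × (0.148 − 0.003) = -0.0725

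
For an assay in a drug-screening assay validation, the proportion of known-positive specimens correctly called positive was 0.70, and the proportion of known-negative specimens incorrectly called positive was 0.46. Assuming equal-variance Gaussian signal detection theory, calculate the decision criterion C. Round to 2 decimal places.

C = -0.21

z(H) = z(0.70) = 0.5244
z(FA) = z(0.46) = -0.1004
c = −½·[z(H) + z(FA)] = −0.5 × (0.5244 + (-0.1004)) = -0.2120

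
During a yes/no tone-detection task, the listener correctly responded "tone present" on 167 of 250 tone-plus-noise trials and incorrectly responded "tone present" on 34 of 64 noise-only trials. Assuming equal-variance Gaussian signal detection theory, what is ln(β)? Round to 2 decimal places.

ln β = -0.09

H = 167/250 = 0.6680
FA = 34/64 = 0.5312
z(H) = z(0.6680) = 0.434
z(FA) = z(0.5312) = 0.078
ln β = −½·[z(H)² − z(FA)²] = −0.5 × (0.188 − 0.006) = -0.091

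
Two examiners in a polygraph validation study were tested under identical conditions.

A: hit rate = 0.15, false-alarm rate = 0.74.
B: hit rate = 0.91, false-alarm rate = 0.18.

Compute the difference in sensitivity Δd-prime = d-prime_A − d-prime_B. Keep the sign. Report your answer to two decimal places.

Δd-prime = -3.94

A: z(0.15) = -1.036, z(0.74) = 0.643, d' = -1.679
B: z(0.91) = 1.341, z(0.18) = -0.915, d' = 2.256
Δd' = d'_A − d'_B = -1.679 − 2.256 = -3.935
B has the higher sensitivity.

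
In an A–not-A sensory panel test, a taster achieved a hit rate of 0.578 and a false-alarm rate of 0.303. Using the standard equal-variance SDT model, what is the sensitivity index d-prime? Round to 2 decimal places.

d-prime = 0.71

Φ⁻¹(H) = 0.1968
Φ⁻¹(FA) = -0.5158
d' = z(H) − z(FA) = 0.1968 − (-0.5158) = 0.7126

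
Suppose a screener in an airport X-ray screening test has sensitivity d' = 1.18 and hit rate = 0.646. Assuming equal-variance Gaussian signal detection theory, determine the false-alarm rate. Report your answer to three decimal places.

false-alarm rate = 0.210

z(hit rate) = z(0.646) = 0.3745
z(FA) = z(H) − d' = 0.3745 − 1.18 = -0.8055
false-alarm rate = Φ(-0.8055) = 0.2103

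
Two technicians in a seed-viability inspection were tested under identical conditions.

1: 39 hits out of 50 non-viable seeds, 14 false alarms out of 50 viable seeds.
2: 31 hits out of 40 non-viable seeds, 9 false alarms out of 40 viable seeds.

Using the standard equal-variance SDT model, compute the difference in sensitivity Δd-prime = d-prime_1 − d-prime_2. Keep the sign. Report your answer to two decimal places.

1: z(0.7800) = 0.772, z(0.2800) = -0.583, d' = 1.355
2: z(0.7750) = 0.755, z(0.2250) = -0.755, d' = 1.510
Δd' = d'_1 − d'_2 = 1.355 − 1.510 = -0.155
2 has the higher sensitivity.

Δd-prime = -0.16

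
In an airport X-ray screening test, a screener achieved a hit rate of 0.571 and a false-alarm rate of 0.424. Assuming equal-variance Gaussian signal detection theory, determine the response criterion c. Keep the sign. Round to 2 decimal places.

z(H) = 0.1789
z(FA) = -0.1917
c = −½·[z(H) + z(FA)] = −0.5 × (0.1789 + (-0.1917)) = 0.0064

c = 0.01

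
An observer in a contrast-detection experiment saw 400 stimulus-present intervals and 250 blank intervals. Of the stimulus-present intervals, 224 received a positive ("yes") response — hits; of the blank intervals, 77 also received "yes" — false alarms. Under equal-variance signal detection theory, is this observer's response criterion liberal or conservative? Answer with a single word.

z(H) = 0.151, z(FA) = -0.502
c = −½·(z(H) + z(FA)) = 0.1755
c > 0 → conservative criterion (biased toward responding “no”).

conservative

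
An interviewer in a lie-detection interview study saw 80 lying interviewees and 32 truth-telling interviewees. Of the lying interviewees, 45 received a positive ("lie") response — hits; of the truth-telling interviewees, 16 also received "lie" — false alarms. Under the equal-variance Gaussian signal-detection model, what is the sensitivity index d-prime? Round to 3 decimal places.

d-prime = 0.157

H = 45/80 = 0.5625
FA = 16/32 = 0.5000
z(H) = 0.1573
z(FA) = 0.0000
d' = z(H) − z(FA) = 0.1573 − 0.0000 = 0.1573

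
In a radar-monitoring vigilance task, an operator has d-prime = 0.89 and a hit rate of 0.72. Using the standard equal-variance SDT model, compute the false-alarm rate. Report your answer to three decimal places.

false-alarm rate = 0.379

z(hit rate) = z(0.72) = 0.5828
z(FA) = z(H) − d' = 0.5828 − 0.89 = -0.3072
false-alarm rate = Φ(-0.3072) = 0.3793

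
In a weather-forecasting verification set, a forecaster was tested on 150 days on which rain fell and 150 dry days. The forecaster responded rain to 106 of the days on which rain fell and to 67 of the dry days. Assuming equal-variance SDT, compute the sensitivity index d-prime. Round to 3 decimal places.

H = 106/150 = 0.7067
FA = 67/150 = 0.4467
z(H) = 0.5438
z(FA) = -0.1340
d' = z(H) − z(FA) = 0.5438 − (-0.1340) = 0.6778

d-prime = 0.678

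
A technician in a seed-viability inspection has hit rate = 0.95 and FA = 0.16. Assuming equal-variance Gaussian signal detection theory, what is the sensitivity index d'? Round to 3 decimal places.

d' = 2.639

Φ⁻¹(H) = 1.6449
Φ⁻¹(FA) = -0.9945
d' = z(H) − z(FA) = 1.6449 − (-0.9945) = 2.6394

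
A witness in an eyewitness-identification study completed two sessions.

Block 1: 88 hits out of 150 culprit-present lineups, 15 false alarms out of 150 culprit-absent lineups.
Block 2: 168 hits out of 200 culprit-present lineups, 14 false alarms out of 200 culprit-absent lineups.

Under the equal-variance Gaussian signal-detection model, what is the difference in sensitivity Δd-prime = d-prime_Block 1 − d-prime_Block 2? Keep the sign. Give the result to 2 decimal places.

Δd-prime = -0.97

Block 1: z(0.5867) = 0.219, z(0.1000) = -1.282, d' = 1.501
Block 2: z(0.8400) = 0.994, z(0.0700) = -1.476, d' = 2.470
Δd' = d'_Block 1 − d'_Block 2 = 1.501 − 2.470 = -0.969
Block 2 has the higher sensitivity.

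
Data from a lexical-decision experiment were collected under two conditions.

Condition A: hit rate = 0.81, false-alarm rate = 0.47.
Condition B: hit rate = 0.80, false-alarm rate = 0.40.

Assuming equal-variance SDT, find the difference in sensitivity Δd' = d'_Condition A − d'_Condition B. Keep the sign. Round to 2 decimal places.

Condition A: z(0.81) = 0.878, z(0.47) = -0.075, d' = 0.953
Condition B: z(0.80) = 0.842, z(0.40) = -0.253, d' = 1.095
Δd' = d'_Condition A − d'_Condition B = 0.953 − 1.095 = -0.142
Condition B has the higher sensitivity.

Δd' = -0.14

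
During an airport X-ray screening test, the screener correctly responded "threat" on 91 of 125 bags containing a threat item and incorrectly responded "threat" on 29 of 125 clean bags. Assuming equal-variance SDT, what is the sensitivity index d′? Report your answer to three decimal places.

H = 91/125 = 0.7280
FA = 29/125 = 0.2320
Φ⁻¹(H) = Φ⁻¹(0.7280) = 0.6068
Φ⁻¹(FA) = Φ⁻¹(0.2320) = -0.7323
d' = z(H) − z(FA) = 0.6068 − (-0.7323) = 1.3391

d′ = 1.339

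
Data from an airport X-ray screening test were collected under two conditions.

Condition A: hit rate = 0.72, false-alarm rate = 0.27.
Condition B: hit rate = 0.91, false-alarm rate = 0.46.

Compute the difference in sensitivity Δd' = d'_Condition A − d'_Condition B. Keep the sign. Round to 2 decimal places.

Condition A: z(0.72) = 0.583, z(0.27) = -0.613, d' = 1.196
Condition B: z(0.91) = 1.341, z(0.46) = -0.100, d' = 1.441
Δd' = d'_Condition A − d'_Condition B = 1.196 − 1.441 = -0.245
Condition B has the higher sensitivity.

Δd' = -0.25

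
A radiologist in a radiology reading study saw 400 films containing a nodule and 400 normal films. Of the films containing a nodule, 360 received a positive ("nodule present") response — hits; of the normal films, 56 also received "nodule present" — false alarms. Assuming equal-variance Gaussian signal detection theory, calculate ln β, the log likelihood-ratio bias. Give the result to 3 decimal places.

ln β = -0.238

H = 360/400 = 0.9000
FA = 56/400 = 0.1400
z(H) = 1.2816
z(FA) = -1.0803
ln β = −½·[z(H)² − z(FA)²] = −0.5 × (1.6425 − 1.1670) = -0.23775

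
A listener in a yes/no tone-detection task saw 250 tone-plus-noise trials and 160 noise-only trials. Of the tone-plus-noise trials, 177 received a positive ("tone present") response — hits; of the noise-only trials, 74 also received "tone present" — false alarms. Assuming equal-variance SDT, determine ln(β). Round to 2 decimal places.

ln β = -0.15

H = 177/250 = 0.7080
FA = 74/160 = 0.4625
Φ⁻¹(H) = Φ⁻¹(0.7080) = 0.548
Φ⁻¹(FA) = Φ⁻¹(0.4625) = -0.094
ln β = −½·[z(H)² − z(FA)²] = −0.5 × (0.300 − 0.009) = -0.1455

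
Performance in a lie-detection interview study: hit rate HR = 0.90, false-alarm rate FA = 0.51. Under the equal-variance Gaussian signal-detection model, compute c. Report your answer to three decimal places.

c = -0.653

Φ⁻¹(0.90) = 1.2816, Φ⁻¹(0.51) = 0.0251
c = −½·[z(H) + z(FA)] = −0.5 × (1.2816 + 0.0251) = -0.65335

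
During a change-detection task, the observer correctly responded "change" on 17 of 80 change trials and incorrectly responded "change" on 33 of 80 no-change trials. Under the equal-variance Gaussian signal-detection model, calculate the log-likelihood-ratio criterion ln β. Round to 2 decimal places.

ln β = -0.29

H = 17/80 = 0.2125
FA = 33/80 = 0.4125
Φ⁻¹(H) = -0.798
Φ⁻¹(FA) = -0.221
ln β = −½·[z(H)² − z(FA)²] = −0.5 × (0.637 − 0.049) = -0.294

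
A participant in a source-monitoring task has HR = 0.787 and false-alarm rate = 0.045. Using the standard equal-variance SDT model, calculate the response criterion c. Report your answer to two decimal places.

Φ⁻¹(H) = Φ⁻¹(0.787) = 0.796
Φ⁻¹(FA) = Φ⁻¹(0.045) = -1.695
c = −½·[z(H) + z(FA)] = −0.5 × (0.796 + (-1.695)) = 0.4495

c = 0.45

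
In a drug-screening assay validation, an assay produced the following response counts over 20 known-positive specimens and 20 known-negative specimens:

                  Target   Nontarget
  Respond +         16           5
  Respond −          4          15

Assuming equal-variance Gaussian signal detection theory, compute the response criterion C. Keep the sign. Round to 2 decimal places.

C = -0.08

H = 16/20 = 0.8000
FA = 5/20 = 0.2500
Φ⁻¹(0.8000) = 0.842, Φ⁻¹(0.2500) = -0.674
c = −½·[z(H) + z(FA)] = −0.5 × (0.842 + (-0.674)) = -0.084
c < 0: the assay has a liberal response bias.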